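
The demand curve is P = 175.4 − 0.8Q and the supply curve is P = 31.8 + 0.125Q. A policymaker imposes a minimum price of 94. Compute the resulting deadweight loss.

1323.46

Competitive equilibrium: 175.4 − 0.8Q = 31.8 + 0.125Q → Q* = 155.24324, P* = 51.20541.
At the floor P = 94, quantity demanded = (175.4 − 94)/0.8 = 101.75.
Sellers' marginal cost at Q' = 101.75: 31.8 + 0.125·101.75 = 44.51875.
ΔQ = 155.24324 − 101.75 = 53.49324; wedge = 94 − 44.51875 = 49.48125.
Welfare loss = ½ × 53.49324 × 49.48125 = 1323.46.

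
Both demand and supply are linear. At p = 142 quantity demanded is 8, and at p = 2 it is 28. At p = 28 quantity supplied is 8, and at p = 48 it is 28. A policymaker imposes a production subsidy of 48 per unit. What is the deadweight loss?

144

Demand slope = (2 − 142)/(28 − 8) = −7, so p = 198 − 7q.
Supply slope = (48 − 28)/(28 − 8) = 1, so p = 20 + q.
Competitive equilibrium: 198 − 7q = 20 + q → q* = 22.25, p* = 42.25.
The subsidy lowers effective supply by 48: p = q − 28.
New quantity: 198 − 7q = q − 28 → q' = 28.25.
Overproduction Δq = 28.25 − 22.25 = 6; wedge = subsidy = 48.
Deadweight loss = ½ × 6 × 48 = 144.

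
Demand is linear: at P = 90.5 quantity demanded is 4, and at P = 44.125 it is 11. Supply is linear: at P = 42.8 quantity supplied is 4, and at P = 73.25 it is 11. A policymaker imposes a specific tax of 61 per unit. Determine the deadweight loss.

169.52

Demand slope = (44.125 − 90.5)/(11 − 4) = −6.625, so P = 117 − 6.625Q.
Supply slope = (73.25 − 42.8)/(11 − 4) = 4.35, so P = 25.4 + 4.35Q.
Competitive equilibrium: 117 − 6.625Q = 25.4 + 4.35Q → Q* = 8.3462, P* = 61.7062.
With the tax, the buyer price exceeds the seller price by 61: (117 − 6.625Q) − (25.4 + 4.35Q) = 61 → Q' = 2.7882.
ΔQ = 8.3462 − 2.7882 = 5.558; the wedge equals the tax, 61.
DWL = ½ × 5.558 × 61 = 169.52.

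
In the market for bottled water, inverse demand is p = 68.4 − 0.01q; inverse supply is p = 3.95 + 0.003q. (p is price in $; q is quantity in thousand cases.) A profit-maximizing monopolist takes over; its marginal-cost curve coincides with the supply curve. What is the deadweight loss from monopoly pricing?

$30200.69 thousand

Competitive equilibrium: 68.4 − 0.01q = 3.95 + 0.003q → q* = 4957.69231, p* = 18.82308.
Marginal revenue: MR = 68.4 − 0.02q. Set MR = MC: 68.4 − 0.02q = 3.95 + 0.003q → q_m = 2802.17391.
Price p_m = 68.4 − 0.01·2802.17391 = 40.37826; MC(q_m) = 3.95 + 0.003·2802.17391 = 12.35652.
Competitive q* = 4957.69231, so Δq = 2155.5184; wedge = 40.37826 − 12.35652 = 28.02174.
Deadweight loss = ½ × 2155.5184 × 28.02174 = $30200.69 thousand.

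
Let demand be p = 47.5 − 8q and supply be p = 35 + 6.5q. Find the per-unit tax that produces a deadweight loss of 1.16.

5.8

Competitive equilibrium: 47.5 − 8q = 35 + 6.5q → q* = 0.8621, p* = 40.6034.
A tax t gives Δq = t/14.5 and wedge t, so DWL = t²/29.
t²/29 = 1.16 → t² = 33.64 → t = 5.8.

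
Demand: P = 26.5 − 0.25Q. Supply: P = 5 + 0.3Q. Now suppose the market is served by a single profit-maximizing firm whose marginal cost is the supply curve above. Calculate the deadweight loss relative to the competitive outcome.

41.04

Competitive equilibrium: 26.5 − 0.25Q = 5 + 0.3Q → Q* = 39.0909, P* = 16.7273.
Marginal revenue: MR = 26.5 − 0.5Q. Set MR = MC: 26.5 − 0.5Q = 5 + 0.3Q → Q_m = 26.875.
Price P_m = 26.5 − 0.25·26.875 = 19.7813; MC(Q_m) = 5 + 0.3·26.875 = 13.0625.
Competitive Q* = 39.0909, so ΔQ = 12.2159; wedge = 19.7813 − 13.0625 = 6.7188.
Welfare loss = ½ × 12.2159 × 6.7188 = 41.04.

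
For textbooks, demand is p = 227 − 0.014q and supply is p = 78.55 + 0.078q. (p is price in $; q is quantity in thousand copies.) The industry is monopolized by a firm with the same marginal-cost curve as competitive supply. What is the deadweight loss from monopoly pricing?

$2089.23 thousand

Competitive equilibrium: 227 − 0.014q = 78.55 + 0.078q → q* = 1613.587, p* = 204.4098.
Marginal revenue: MR = 227 − 0.028q. Set MR = MC: 227 − 0.028q = 78.55 + 0.078q → q_m = 1400.4717.
Price p_m = 227 − 0.014·1400.4717 = 207.3934; MC(q_m) = 78.55 + 0.078·1400.4717 = 187.7868.
Competitive q* = 1613.587, so Δq = 213.1153; wedge = 207.3934 − 187.7868 = 19.6066.
Deadweight loss = ½ × 213.1153 × 19.6066 = $2089.23 thousand.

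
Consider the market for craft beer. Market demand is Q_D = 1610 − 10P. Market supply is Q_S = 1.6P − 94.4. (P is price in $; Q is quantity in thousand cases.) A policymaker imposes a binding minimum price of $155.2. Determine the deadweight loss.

In inverse form: demand P = 161 − 0.1Q, supply P = 59 + 0.625Q.
Competitive equilibrium: 161 − 0.1Q = 59 + 0.625Q → Q* = 140.6897, P* = 146.931.
At the floor P = 155.2, quantity demanded = (161 − 155.2)/0.1 = 58.
Sellers' marginal cost at Q' = 58: 59 + 0.625·58 = 95.25.
ΔQ = 140.6897 − 58 = 82.6897; wedge = 155.2 − 95.25 = 59.95.
Welfare loss = ½ × 82.6897 × 59.95 = $2478.62 thousand.

$2478.62 thousand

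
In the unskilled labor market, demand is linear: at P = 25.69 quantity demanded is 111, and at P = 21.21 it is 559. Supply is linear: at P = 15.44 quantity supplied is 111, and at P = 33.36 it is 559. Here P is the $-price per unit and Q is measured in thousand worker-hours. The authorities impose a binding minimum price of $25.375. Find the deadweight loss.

Demand slope = (21.21 − 25.69)/(559 − 111) = −0.01, so P = 26.8 − 0.01Q.
Supply slope = (33.36 − 15.44)/(559 − 111) = 0.04, so P = 11 + 0.04Q.
Competitive equilibrium: 26.8 − 0.01Q = 11 + 0.04Q → Q* = 316, P* = 23.64.
At the floor P = 25.375, quantity demanded = (26.8 − 25.375)/0.01 = 142.5.
Sellers' marginal cost at Q' = 142.5: 11 + 0.04·142.5 = 16.7.
ΔQ = 316 − 142.5 = 173.5; wedge = 25.375 − 16.7 = 8.675.
The triangle = ½ × 173.5 × 8.675 = $752.56 thousand.

$752.56 thousand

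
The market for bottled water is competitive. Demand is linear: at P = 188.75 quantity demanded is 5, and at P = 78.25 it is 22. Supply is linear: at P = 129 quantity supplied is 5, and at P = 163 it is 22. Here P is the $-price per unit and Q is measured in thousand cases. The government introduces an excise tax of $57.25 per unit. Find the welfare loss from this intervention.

$192.80 thousand

Demand slope = (78.25 − 188.75)/(22 − 5) = −6.5, so P = 221.25 − 6.5Q.
Supply slope = (163 − 129)/(22 − 5) = 2, so P = 119 + 2Q.
Competitive equilibrium: 221.25 − 6.5Q = 119 + 2Q → Q* = 12.0294, P* = 143.0588.
With the tax, the buyer price exceeds the seller price by 57.25: (221.25 − 6.5Q) − (119 + 2Q) = 57.25 → Q' = 5.2941.
ΔQ = 12.0294 − 5.2941 = 6.7353; the wedge equals the tax, 57.25.
The triangle = ½ × 6.7353 × 57.25 = $192.80 thousand.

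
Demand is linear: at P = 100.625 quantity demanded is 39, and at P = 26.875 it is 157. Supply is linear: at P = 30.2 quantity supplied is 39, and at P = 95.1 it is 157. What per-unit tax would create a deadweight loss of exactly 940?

47

Demand slope = (26.875 − 100.625)/(157 − 39) = −0.625, so P = 125 − 0.625Q.
Supply slope = (95.1 − 30.2)/(157 − 39) = 0.55, so P = 8.75 + 0.55Q.
Competitive equilibrium: 125 − 0.625Q = 8.75 + 0.55Q → Q* = 98.9362, P* = 63.1649.
A tax t gives ΔQ = t/1.175 and wedge t, so DWL = t²/2.35.
t²/2.35 = 940 → t² = 2209 → t = 47.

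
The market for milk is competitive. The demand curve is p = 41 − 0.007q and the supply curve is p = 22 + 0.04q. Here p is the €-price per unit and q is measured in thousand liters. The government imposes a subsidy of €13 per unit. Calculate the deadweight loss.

€1797.87 thousand

Competitive equilibrium: 41 − 0.007q = 22 + 0.04q → q* = 404.2553, p* = 38.1702.
The subsidy lowers effective supply by 13: p = 9 + 0.04q.
New quantity: 41 − 0.007q = 9 + 0.04q → q' = 680.8511.
Overproduction Δq = 680.8511 − 404.2553 = 276.5958; wedge = subsidy = 13.
DWL = ½ × 276.5958 × 13 = €1797.87 thousand.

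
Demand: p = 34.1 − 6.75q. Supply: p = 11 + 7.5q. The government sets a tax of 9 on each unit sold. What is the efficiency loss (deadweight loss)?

2.84

Competitive equilibrium: 34.1 − 6.75q = 11 + 7.5q → q* = 1.6211, p* = 23.1579.
With the tax, the buyer price exceeds the seller price by 9: (34.1 − 6.75q) − (11 + 7.5q) = 9 → q' = 0.9895.
Δq = 1.6211 − 0.9895 = 0.6316; the wedge equals the tax, 9.
Deadweight loss = ½ × 0.6316 × 9 = 2.84.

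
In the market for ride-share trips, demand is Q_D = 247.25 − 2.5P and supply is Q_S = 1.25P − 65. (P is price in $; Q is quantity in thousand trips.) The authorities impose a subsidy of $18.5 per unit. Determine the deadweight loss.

In inverse form: demand P = 98.9 − 0.4Q, supply P = 52 + 0.8Q.
Competitive equilibrium: 98.9 − 0.4Q = 52 + 0.8Q → Q* = 39.0833, P* = 83.2667.
The subsidy lowers effective supply by 18.5: P = 33.5 + 0.8Q.
New quantity: 98.9 − 0.4Q = 33.5 + 0.8Q → Q' = 54.5.
Overproduction ΔQ = 54.5 − 39.0833 = 15.4167; wedge = subsidy = 18.5.
DWL = ½ × 15.4167 × 18.5 = $142.60 thousand.

$142.60 thousand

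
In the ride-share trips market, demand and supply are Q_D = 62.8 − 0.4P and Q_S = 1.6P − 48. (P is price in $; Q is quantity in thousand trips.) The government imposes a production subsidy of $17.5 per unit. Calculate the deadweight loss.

$49 thousand

In inverse form: demand P = 157 − 2.5Q, supply P = 30 + 0.625Q.
Competitive equilibrium: 157 − 2.5Q = 30 + 0.625Q → Q* = 40.64, P* = 55.4.
The subsidy lowers effective supply by 17.5: P = 12.5 + 0.625Q.
New quantity: 157 − 2.5Q = 12.5 + 0.625Q → Q' = 46.24.
Overproduction ΔQ = 46.24 − 40.64 = 5.6; wedge = subsidy = 17.5.
The triangle = ½ × 5.6 × 17.5 = $49 thousand.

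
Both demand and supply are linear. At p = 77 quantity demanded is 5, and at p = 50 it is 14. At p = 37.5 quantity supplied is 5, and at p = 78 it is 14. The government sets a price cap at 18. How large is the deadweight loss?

Demand slope = (50 − 77)/(14 − 5) = −3, so p = 92 − 3q.
Supply slope = (78 − 37.5)/(14 − 5) = 4.5, so p = 15 + 4.5q.
Competitive equilibrium: 92 − 3q = 15 + 4.5q → q* = 10.2667, p* = 61.2.
At the ceiling p = 18, quantity supplied = (18 − 15)/4.5 = 0.6667.
Willingness to pay at q' = 0.6667: 92 − 3·0.6667 = 89.9999.
Δq = 10.2667 − 0.6667 = 9.6; wedge = 89.9999 − 18 = 71.9999.
DWL = ½ × 9.6 × 71.9999 = 345.60.

345.60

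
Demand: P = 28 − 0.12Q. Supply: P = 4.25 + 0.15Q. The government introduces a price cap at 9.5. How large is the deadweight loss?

Competitive equilibrium: 28 − 0.12Q = 4.25 + 0.15Q → Q* = 87.963, P* = 17.4444.
At the ceiling P = 9.5, quantity supplied = (9.5 − 4.25)/0.15 = 35.
Willingness to pay at Q' = 35: 28 − 0.12·35 = 23.8.
ΔQ = 87.963 − 35 = 52.963; wedge = 23.8 − 9.5 = 14.3.
DWL = ½ × 52.963 × 14.3 = 378.69.

378.69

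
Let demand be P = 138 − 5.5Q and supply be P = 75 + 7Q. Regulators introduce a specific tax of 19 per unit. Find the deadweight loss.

14.44

Competitive equilibrium: 138 − 5.5Q = 75 + 7Q → Q* = 5.04, P* = 110.28.
With the tax, the buyer price exceeds the seller price by 19: (138 − 5.5Q) − (75 + 7Q) = 19 → Q' = 3.52.
ΔQ = 5.04 − 3.52 = 1.52; the wedge equals the tax, 19.
Deadweight loss = ½ × 1.52 × 19 = 14.44.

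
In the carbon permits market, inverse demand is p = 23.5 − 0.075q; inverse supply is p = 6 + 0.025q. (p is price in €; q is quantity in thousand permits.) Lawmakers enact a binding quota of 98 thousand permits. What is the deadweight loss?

€296.45 thousand

Competitive equilibrium: 23.5 − 0.075q = 6 + 0.025q → q* = 175, p* = 10.375.
At q = 98: demand price = 23.5 − 0.075·98 = 16.15; supply price = 6 + 0.025·98 = 8.45.
Δq = 175 − 98 = 77; wedge = 16.15 − 8.45 = 7.7.
The triangle = ½ × 77 × 7.7 = €296.45 thousand.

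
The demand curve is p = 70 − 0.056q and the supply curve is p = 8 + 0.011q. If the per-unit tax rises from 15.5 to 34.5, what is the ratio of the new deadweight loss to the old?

Competitive equilibrium: 70 − 0.056q = 8 + 0.011q → q* = 925.3731, p* = 18.1791.
For a per-unit tax t: Δq = t/0.067, so DWL = ½·t·(t/0.067) = t²/0.134.
At t = 15.5: DWL = 1792.910. At t = 34.5: DWL = 8882.463.
Ratio = (34.5/15.5)² = 4.954.

4.954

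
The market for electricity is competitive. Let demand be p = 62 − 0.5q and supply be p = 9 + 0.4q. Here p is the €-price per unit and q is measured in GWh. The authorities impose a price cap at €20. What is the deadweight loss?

€443.37

Competitive equilibrium: 62 − 0.5q = 9 + 0.4q → q* = 58.8889, p* = 32.5556.
At the ceiling p = 20, quantity supplied = (20 − 9)/0.4 = 27.5.
Willingness to pay at q' = 27.5: 62 − 0.5·27.5 = 48.25.
Δq = 58.8889 − 27.5 = 31.3889; wedge = 48.25 − 20 = 28.25.
Welfare loss = ½ × 31.3889 × 28.25 = €443.37.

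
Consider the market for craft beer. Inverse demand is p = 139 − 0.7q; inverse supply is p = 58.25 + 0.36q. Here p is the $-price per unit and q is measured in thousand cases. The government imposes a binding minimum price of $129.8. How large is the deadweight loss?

Competitive equilibrium: 139 − 0.7q = 58.25 + 0.36q → q* = 76.1792, p* = 85.6745.
At the floor p = 129.8, quantity demanded = (139 − 129.8)/0.7 = 13.1429.
Sellers' marginal cost at q' = 13.1429: 58.25 + 0.36·13.1429 = 62.9814.
Δq = 76.1792 − 13.1429 = 63.0363; wedge = 129.8 − 62.9814 = 66.8186.
The triangle = ½ × 63.0363 × 66.8186 = $2106 thousand.

$2106 thousand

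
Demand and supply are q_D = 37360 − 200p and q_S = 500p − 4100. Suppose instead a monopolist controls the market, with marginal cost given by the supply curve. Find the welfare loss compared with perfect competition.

395560.02

In inverse form: demand p = 186.8 − 0.005q, supply p = 8.2 + 0.002q.
Competitive equilibrium: 186.8 − 0.005q = 8.2 + 0.002q → q* = 25514.285714, p* = 59.228571.
Marginal revenue: MR = 186.8 − 0.01q. Set MR = MC: 186.8 − 0.01q = 8.2 + 0.002q → q_m = 14883.333333.
Price p_m = 186.8 − 0.005·14883.333333 = 112.383333; MC(q_m) = 8.2 + 0.002·14883.333333 = 37.966667.
Competitive q* = 25514.285714, so Δq = 10630.952381; wedge = 112.383333 − 37.966667 = 74.416666.
Deadweight loss = ½ × 10630.952381 × 74.416666 = 395560.02.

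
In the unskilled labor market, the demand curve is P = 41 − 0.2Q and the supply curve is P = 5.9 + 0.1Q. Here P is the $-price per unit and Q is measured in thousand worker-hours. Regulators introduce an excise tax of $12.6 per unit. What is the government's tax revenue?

Competitive equilibrium: 41 − 0.2Q = 5.9 + 0.1Q → Q* = 117, P* = 17.6.
With the tax, the buyer price exceeds the seller price by 12.6: (41 − 0.2Q) − (5.9 + 0.1Q) = 12.6 → Q' = 75.
Tax revenue = 12.6 × 75 = $945 thousand.

$945 thousand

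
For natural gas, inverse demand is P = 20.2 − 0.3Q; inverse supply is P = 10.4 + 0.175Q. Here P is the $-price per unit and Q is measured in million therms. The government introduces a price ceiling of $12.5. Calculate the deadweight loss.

$17.69 million

Competitive equilibrium: 20.2 − 0.3Q = 10.4 + 0.175Q → Q* = 20.6316, P* = 14.0105.
At the ceiling P = 12.5, quantity supplied = (12.5 − 10.4)/0.175 = 12.
Willingness to pay at Q' = 12: 20.2 − 0.3·12 = 16.6.
ΔQ = 20.6316 − 12 = 8.6316; wedge = 16.6 − 12.5 = 4.1.
Deadweight loss = ½ × 8.6316 × 4.1 = $17.69 million.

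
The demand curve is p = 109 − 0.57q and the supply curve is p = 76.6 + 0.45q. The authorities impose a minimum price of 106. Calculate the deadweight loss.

358.19

Competitive equilibrium: 109 − 0.57q = 76.6 + 0.45q → q* = 31.7647, p* = 90.8941.
At the floor p = 106, quantity demanded = (109 − 106)/0.57 = 5.2632.
Sellers' marginal cost at q' = 5.2632: 76.6 + 0.45·5.2632 = 78.9684.
Δq = 31.7647 − 5.2632 = 26.5015; wedge = 106 − 78.9684 = 27.0316.
DWL = ½ × 26.5015 × 27.0316 = 358.19.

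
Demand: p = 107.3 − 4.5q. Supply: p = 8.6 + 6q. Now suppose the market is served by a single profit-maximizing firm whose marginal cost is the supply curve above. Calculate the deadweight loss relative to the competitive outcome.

41.75

Competitive equilibrium: 107.3 − 4.5q = 8.6 + 6q → q* = 9.4, p* = 65.
Marginal revenue: MR = 107.3 − 9q. Set MR = MC: 107.3 − 9q = 8.6 + 6q → q_m = 6.58.
Price p_m = 107.3 − 4.5·6.58 = 77.69; MC(q_m) = 8.6 + 6·6.58 = 48.08.
Competitive q* = 9.4, so Δq = 2.82; wedge = 77.69 − 48.08 = 29.61.
The triangle = ½ × 2.82 × 29.61 = 41.75.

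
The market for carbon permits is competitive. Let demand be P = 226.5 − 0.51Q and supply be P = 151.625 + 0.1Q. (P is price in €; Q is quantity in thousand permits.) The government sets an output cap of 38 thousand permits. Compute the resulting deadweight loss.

Competitive equilibrium: 226.5 − 0.51Q = 151.625 + 0.1Q → Q* = 122.7459, P* = 163.8996.
At Q = 38: demand price = 226.5 − 0.51·38 = 207.12; supply price = 151.625 + 0.1·38 = 155.425.
ΔQ = 122.7459 − 38 = 84.7459; wedge = 207.12 − 155.425 = 51.695.
Welfare loss = ½ × 84.7459 × 51.695 = €2190.47 thousand.

€2190.47 thousand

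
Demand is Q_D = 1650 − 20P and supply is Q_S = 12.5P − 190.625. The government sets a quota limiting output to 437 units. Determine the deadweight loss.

In inverse form: demand P = 82.5 − 0.05Q, supply P = 15.25 + 0.08Q.
Competitive equilibrium: 82.5 − 0.05Q = 15.25 + 0.08Q → Q* = 517.3077, P* = 56.6346.
At Q = 437: demand price = 82.5 − 0.05·437 = 60.65; supply price = 15.25 + 0.08·437 = 50.21.
ΔQ = 517.3077 − 437 = 80.3077; wedge = 60.65 − 50.21 = 10.44.
DWL = ½ × 80.3077 × 10.44 = 419.21.

419.21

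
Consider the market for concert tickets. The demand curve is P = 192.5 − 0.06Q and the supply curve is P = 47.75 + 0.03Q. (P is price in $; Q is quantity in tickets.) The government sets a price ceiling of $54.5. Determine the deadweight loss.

Competitive equilibrium: 192.5 − 0.06Q = 47.75 + 0.03Q → Q* = 1608.3333, P* = 96.
At the ceiling P = 54.5, quantity supplied = (54.5 − 47.75)/0.03 = 225.
Willingness to pay at Q' = 225: 192.5 − 0.06·225 = 179.
ΔQ = 1608.3333 − 225 = 1383.3333; wedge = 179 − 54.5 = 124.5.
DWL = ½ × 1383.3333 × 124.5 = $86112.50.

$86112.50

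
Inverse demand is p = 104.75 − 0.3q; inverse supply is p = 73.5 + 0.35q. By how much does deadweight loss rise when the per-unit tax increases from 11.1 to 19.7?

203.75

Competitive equilibrium: 104.75 − 0.3q = 73.5 + 0.35q → q* = 48.0769, p* = 90.3269.
For a per-unit tax t: Δq = t/0.65, so DWL = ½·t·(t/0.65) = t²/1.3.
At t = 11.1: DWL = 94.777. At t = 19.7: DWL = 298.531.
Increase = 298.531 − 94.777 = 203.75.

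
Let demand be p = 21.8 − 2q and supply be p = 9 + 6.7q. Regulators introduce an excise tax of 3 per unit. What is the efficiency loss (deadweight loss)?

Competitive equilibrium: 21.8 − 2q = 9 + 6.7q → q* = 1.4713, p* = 18.8575.
With the tax, the buyer price exceeds the seller price by 3: (21.8 − 2q) − (9 + 6.7q) = 3 → q' = 1.1264.
Δq = 1.4713 − 1.1264 = 0.3449; the wedge equals the tax, 3.
DWL = ½ × 0.3449 × 3 = 0.52.

0.52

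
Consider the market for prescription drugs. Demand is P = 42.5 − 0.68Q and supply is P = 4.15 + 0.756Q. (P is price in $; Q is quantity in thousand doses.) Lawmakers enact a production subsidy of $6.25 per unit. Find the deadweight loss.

Competitive equilibrium: 42.5 − 0.68Q = 4.15 + 0.756Q → Q* = 26.7061, P* = 24.3398.
The subsidy lowers effective supply by 6.25: P = 0.756Q − 2.1.
New quantity: 42.5 − 0.68Q = 0.756Q − 2.1 → Q' = 31.0585.
Overproduction ΔQ = 31.0585 − 26.7061 = 4.3524; wedge = subsidy = 6.25.
The triangle = ½ × 4.3524 × 6.25 = $13.60 thousand.

$13.60 thousand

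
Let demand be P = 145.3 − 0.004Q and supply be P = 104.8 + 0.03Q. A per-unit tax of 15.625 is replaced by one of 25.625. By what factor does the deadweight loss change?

Competitive equilibrium: 145.3 − 0.004Q = 104.8 + 0.03Q → Q* = 1191.1765, P* = 140.5353.
For a per-unit tax t: ΔQ = t/0.034, so DWL = ½·t·(t/0.034) = t²/0.068.
At t = 15.625: DWL = 3590.303. At t = 25.625: DWL = 9656.480.
Ratio = (25.625/15.625)² = 2.6896.

2.6896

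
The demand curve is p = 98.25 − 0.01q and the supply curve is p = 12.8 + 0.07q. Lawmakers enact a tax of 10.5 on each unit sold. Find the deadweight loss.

Competitive equilibrium: 98.25 − 0.01q = 12.8 + 0.07q → q* = 1068.125, p* = 87.5688.
With the tax, the buyer price exceeds the seller price by 10.5: (98.25 − 0.01q) − (12.8 + 0.07q) = 10.5 → q' = 936.875.
Δq = 1068.125 − 936.875 = 131.25; the wedge equals the tax, 10.5.
Deadweight loss = ½ × 131.25 × 10.5 = 689.06.

689.06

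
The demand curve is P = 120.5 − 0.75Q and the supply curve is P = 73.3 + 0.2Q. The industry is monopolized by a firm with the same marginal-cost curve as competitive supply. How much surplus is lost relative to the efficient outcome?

228.22

Competitive equilibrium: 120.5 − 0.75Q = 73.3 + 0.2Q → Q* = 49.6842, P* = 83.2368.
Marginal revenue: MR = 120.5 − 1.5Q. Set MR = MC: 120.5 − 1.5Q = 73.3 + 0.2Q → Q_m = 27.7647.
Price P_m = 120.5 − 0.75·27.7647 = 99.6765; MC(Q_m) = 73.3 + 0.2·27.7647 = 78.8529.
Competitive Q* = 49.6842, so ΔQ = 21.9195; wedge = 99.6765 − 78.8529 = 20.8236.
The triangle = ½ × 21.9195 × 20.8236 = 228.22.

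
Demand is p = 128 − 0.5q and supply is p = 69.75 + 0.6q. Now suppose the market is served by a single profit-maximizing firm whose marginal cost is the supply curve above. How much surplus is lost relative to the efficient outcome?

150.62

Competitive equilibrium: 128 − 0.5q = 69.75 + 0.6q → q* = 52.95455, p* = 101.52273.
Marginal revenue: MR = 128 − q. Set MR = MC: 128 − q = 69.75 + 0.6q → q_m = 36.40625.
Price p_m = 128 − 0.5·36.40625 = 109.79688; MC(q_m) = 69.75 + 0.6·36.40625 = 91.59375.
Competitive q* = 52.95455, so Δq = 16.5483; wedge = 109.79688 − 91.59375 = 18.20313.
Deadweight loss = ½ × 16.5483 × 18.20313 = 150.62.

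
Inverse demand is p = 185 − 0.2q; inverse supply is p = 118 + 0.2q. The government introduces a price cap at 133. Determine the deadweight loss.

1711.25

Competitive equilibrium: 185 − 0.2q = 118 + 0.2q → q* = 167.5, p* = 151.5.
At the ceiling p = 133, quantity supplied = (133 − 118)/0.2 = 75.
Willingness to pay at q' = 75: 185 − 0.2·75 = 170.
Δq = 167.5 − 75 = 92.5; wedge = 170 − 133 = 37.
The triangle = ½ × 92.5 × 37 = 1711.25.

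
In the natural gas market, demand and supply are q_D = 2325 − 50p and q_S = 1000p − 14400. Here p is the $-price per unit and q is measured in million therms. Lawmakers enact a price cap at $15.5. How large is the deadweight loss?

In inverse form: demand p = 46.5 − 0.02q, supply p = 14.4 + 0.001q.
Competitive equilibrium: 46.5 − 0.02q = 14.4 + 0.001q → q* = 1528.5714, p* = 15.9286.
At the ceiling p = 15.5, quantity supplied = (15.5 − 14.4)/0.001 = 1100.
Willingness to pay at q' = 1100: 46.5 − 0.02·1100 = 24.5.
Δq = 1528.5714 − 1100 = 428.5714; wedge = 24.5 − 15.5 = 9.
DWL = ½ × 428.5714 × 9 = $1928.57 million.

$1928.57 million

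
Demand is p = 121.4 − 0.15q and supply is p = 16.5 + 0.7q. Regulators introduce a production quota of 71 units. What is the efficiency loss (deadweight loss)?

1167.47

Competitive equilibrium: 121.4 − 0.15q = 16.5 + 0.7q → q* = 123.4118, p* = 102.8882.
At q = 71: demand price = 121.4 − 0.15·71 = 110.75; supply price = 16.5 + 0.7·71 = 66.2.
Δq = 123.4118 − 71 = 52.4118; wedge = 110.75 − 66.2 = 44.55.
Welfare loss = ½ × 52.4118 × 44.55 = 1167.47.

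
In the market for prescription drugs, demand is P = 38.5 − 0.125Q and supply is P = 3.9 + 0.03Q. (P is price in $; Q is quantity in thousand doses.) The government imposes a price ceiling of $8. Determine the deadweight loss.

$580.67 thousand

Competitive equilibrium: 38.5 − 0.125Q = 3.9 + 0.03Q → Q* = 223.2258, P* = 10.5968.
At the ceiling P = 8, quantity supplied = (8 − 3.9)/0.03 = 136.6667.
Willingness to pay at Q' = 136.6667: 38.5 − 0.125·136.6667 = 21.4167.
ΔQ = 223.2258 − 136.6667 = 86.5591; wedge = 21.4167 − 8 = 13.4167.
The triangle = ½ × 86.5591 × 13.4167 = $580.67 thousand.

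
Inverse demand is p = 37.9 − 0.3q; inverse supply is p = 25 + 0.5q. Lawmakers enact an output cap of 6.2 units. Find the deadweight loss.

Competitive equilibrium: 37.9 − 0.3q = 25 + 0.5q → q* = 16.125, p* = 33.0625.
At q = 6.2: demand price = 37.9 − 0.3·6.2 = 36.04; supply price = 25 + 0.5·6.2 = 28.1.
Δq = 16.125 − 6.2 = 9.925; wedge = 36.04 − 28.1 = 7.94.
DWL = ½ × 9.925 × 7.94 = 39.40.

39.40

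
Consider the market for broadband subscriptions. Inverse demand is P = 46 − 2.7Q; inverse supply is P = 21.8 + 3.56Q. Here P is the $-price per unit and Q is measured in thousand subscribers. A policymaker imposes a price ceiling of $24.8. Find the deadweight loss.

$28.61 thousand

Competitive equilibrium: 46 − 2.7Q = 21.8 + 3.56Q → Q* = 3.8658, P* = 35.5623.
At the ceiling P = 24.8, quantity supplied = (24.8 − 21.8)/3.56 = 0.8427.
Willingness to pay at Q' = 0.8427: 46 − 2.7·0.8427 = 43.7247.
ΔQ = 3.8658 − 0.8427 = 3.0231; wedge = 43.7247 − 24.8 = 18.9247.
Welfare loss = ½ × 3.0231 × 18.9247 = $28.61 thousand.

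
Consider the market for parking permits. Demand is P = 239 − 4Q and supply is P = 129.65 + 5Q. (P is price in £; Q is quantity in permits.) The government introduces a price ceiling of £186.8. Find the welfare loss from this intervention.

Competitive equilibrium: 239 − 4Q = 129.65 + 5Q → Q* = 12.15, P* = 190.4.
At the ceiling P = 186.8, quantity supplied = (186.8 − 129.65)/5 = 11.43.
Willingness to pay at Q' = 11.43: 239 − 4·11.43 = 193.28.
ΔQ = 12.15 − 11.43 = 0.72; wedge = 193.28 − 186.8 = 6.48.
Welfare loss = ½ × 0.72 × 6.48 = £2.33.

£2.33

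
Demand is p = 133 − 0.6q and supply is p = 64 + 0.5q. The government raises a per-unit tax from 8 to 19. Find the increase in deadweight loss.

Competitive equilibrium: 133 − 0.6q = 64 + 0.5q → q* = 62.7273, p* = 95.3636.
For a per-unit tax t: Δq = t/1.1, so DWL = ½·t·(t/1.1) = t²/2.2.
At t = 8: DWL = 29.091. At t = 19: DWL = 164.091.
Increase = 164.091 − 29.091 = 135.

135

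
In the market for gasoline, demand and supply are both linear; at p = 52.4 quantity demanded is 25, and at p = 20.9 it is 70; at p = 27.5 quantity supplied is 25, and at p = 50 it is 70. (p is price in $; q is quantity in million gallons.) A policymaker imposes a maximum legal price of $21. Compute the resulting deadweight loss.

Demand slope = (20.9 − 52.4)/(70 − 25) = −0.7, so p = 69.9 − 0.7q.
Supply slope = (50 − 27.5)/(70 − 25) = 0.5, so p = 15 + 0.5q.
Competitive equilibrium: 69.9 − 0.7q = 15 + 0.5q → q* = 45.75, p* = 37.875.
At the ceiling p = 21, quantity supplied = (21 − 15)/0.5 = 12.
Willingness to pay at q' = 12: 69.9 − 0.7·12 = 61.5.
Δq = 45.75 − 12 = 33.75; wedge = 61.5 − 21 = 40.5.
The triangle = ½ × 33.75 × 40.5 = $683.44 million.

$683.44 million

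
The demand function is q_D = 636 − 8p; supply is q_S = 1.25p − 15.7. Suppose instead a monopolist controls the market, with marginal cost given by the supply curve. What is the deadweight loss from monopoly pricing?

In inverse form: demand p = 79.5 − 0.125q, supply p = 12.56 + 0.8q.
Competitive equilibrium: 79.5 − 0.125q = 12.56 + 0.8q → q* = 72.3676, p* = 70.4541.
Marginal revenue: MR = 79.5 − 0.25q. Set MR = MC: 79.5 − 0.25q = 12.56 + 0.8q → q_m = 63.7524.
Price p_m = 79.5 − 0.125·63.7524 = 71.531; MC(q_m) = 12.56 + 0.8·63.7524 = 63.5619.
Competitive q* = 72.3676, so Δq = 8.6152; wedge = 71.531 − 63.5619 = 7.9691.
DWL = ½ × 8.6152 × 7.9691 = 34.33.

34.33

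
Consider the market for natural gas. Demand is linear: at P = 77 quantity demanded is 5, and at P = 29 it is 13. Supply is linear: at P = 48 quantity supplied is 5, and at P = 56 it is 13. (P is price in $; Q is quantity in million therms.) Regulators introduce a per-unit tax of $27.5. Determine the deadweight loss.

Demand slope = (29 − 77)/(13 − 5) = −6, so P = 107 − 6Q.
Supply slope = (56 − 48)/(13 − 5) = 1, so P = 43 + Q.
Competitive equilibrium: 107 − 6Q = 43 + Q → Q* = 9.1429, P* = 52.1429.
With the tax, the buyer price exceeds the seller price by 27.5: (107 − 6Q) − (43 + Q) = 27.5 → Q' = 5.2143.
ΔQ = 9.1429 − 5.2143 = 3.9286; the wedge equals the tax, 27.5.
Deadweight loss = ½ × 3.9286 × 27.5 = $54.02 million.

$54.02 million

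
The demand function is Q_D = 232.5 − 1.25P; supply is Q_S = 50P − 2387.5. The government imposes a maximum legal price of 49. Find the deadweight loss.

In inverse form: demand P = 186 − 0.8Q, supply P = 47.75 + 0.02Q.
Competitive equilibrium: 186 − 0.8Q = 47.75 + 0.02Q → Q* = 168.59756, P* = 51.12195.
At the ceiling P = 49, quantity supplied = (49 − 47.75)/0.02 = 62.5.
Willingness to pay at Q' = 62.5: 186 − 0.8·62.5 = 136.
ΔQ = 168.59756 − 62.5 = 106.09756; wedge = 136 − 49 = 87.
Deadweight loss = ½ × 106.09756 × 87 = 4615.24.

4615.24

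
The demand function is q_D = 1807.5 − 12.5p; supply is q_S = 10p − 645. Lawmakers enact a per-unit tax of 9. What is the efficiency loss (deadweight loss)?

In inverse form: demand p = 144.6 − 0.08q, supply p = 64.5 + 0.1q.
Competitive equilibrium: 144.6 − 0.08q = 64.5 + 0.1q → q* = 445, p* = 109.
With the tax, the buyer price exceeds the seller price by 9: (144.6 − 0.08q) − (64.5 + 0.1q) = 9 → q' = 395.
Δq = 445 − 395 = 50; the wedge equals the tax, 9.
Deadweight loss = ½ × 50 × 9 = 225.

225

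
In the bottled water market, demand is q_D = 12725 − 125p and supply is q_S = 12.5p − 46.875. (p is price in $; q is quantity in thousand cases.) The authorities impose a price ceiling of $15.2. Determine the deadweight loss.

$41491.80 thousand

In inverse form: demand p = 101.8 − 0.008q, supply p = 3.75 + 0.08q.
Competitive equilibrium: 101.8 − 0.008q = 3.75 + 0.08q → q* = 1114.2045, p* = 92.8864.
At the ceiling p = 15.2, quantity supplied = (15.2 − 3.75)/0.08 = 143.125.
Willingness to pay at q' = 143.125: 101.8 − 0.008·143.125 = 100.655.
Δq = 1114.2045 − 143.125 = 971.0795; wedge = 100.655 − 15.2 = 85.455.
The triangle = ½ × 971.0795 × 85.455 = $41491.80 thousand.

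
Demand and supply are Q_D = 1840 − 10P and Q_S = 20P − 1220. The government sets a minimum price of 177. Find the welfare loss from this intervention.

42187.50

In inverse form: demand P = 184 − 0.1Q, supply P = 61 + 0.05Q.
Competitive equilibrium: 184 − 0.1Q = 61 + 0.05Q → Q* = 820, P* = 102.
At the floor P = 177, quantity demanded = (184 − 177)/0.1 = 70.
Sellers' marginal cost at Q' = 70: 61 + 0.05·70 = 64.5.
ΔQ = 820 − 70 = 750; wedge = 177 − 64.5 = 112.5.
The triangle = ½ × 750 × 112.5 = 42187.50.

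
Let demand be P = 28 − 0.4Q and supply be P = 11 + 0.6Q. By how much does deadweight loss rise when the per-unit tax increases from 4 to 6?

Competitive equilibrium: 28 − 0.4Q = 11 + 0.6Q → Q* = 17, P* = 21.2.
For a per-unit tax t: ΔQ = t/1, so DWL = ½·t·(t/1) = t²/2.
At t = 4: DWL = 8. At t = 6: DWL = 18.
Increase = 18 − 8 = 10.

10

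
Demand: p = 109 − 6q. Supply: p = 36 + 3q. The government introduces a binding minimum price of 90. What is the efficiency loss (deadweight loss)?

110.01

Competitive equilibrium: 109 − 6q = 36 + 3q → q* = 8.1111, p* = 60.3333.
At the floor p = 90, quantity demanded = (109 − 90)/6 = 3.1667.
Sellers' marginal cost at q' = 3.1667: 36 + 3·3.1667 = 45.5001.
Δq = 8.1111 − 3.1667 = 4.9444; wedge = 90 − 45.5001 = 44.4999.
Deadweight loss = ½ × 4.9444 × 44.4999 = 110.01.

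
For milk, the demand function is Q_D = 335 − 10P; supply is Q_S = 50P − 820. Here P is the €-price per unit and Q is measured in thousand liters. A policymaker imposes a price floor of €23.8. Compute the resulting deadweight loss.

€124.215 thousand

In inverse form: demand P = 33.5 − 0.1Q, supply P = 16.4 + 0.02Q.
Competitive equilibrium: 33.5 − 0.1Q = 16.4 + 0.02Q → Q* = 142.5, P* = 19.25.
At the floor P = 23.8, quantity demanded = (33.5 − 23.8)/0.1 = 97.
Sellers' marginal cost at Q' = 97: 16.4 + 0.02·97 = 18.34.
ΔQ = 142.5 − 97 = 45.5; wedge = 23.8 − 18.34 = 5.46.
Welfare loss = ½ × 45.5 × 5.46 = €124.215 thousand.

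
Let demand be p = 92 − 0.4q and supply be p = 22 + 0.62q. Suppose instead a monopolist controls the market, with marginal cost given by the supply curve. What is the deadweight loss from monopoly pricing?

190.59

Competitive equilibrium: 92 − 0.4q = 22 + 0.62q → q* = 68.6275, p* = 64.549.
Marginal revenue: MR = 92 − 0.8q. Set MR = MC: 92 − 0.8q = 22 + 0.62q → q_m = 49.2958.
Price p_m = 92 − 0.4·49.2958 = 72.2817; MC(q_m) = 22 + 0.62·49.2958 = 52.5634.
Competitive q* = 68.6275, so Δq = 19.3317; wedge = 72.2817 − 52.5634 = 19.7183.
The triangle = ½ × 19.3317 × 19.7183 = 190.59.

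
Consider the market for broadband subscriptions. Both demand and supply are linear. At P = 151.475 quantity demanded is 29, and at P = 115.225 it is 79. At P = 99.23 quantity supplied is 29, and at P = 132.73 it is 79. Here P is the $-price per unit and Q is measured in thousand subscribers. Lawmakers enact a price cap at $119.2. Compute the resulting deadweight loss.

Demand slope = (115.225 − 151.475)/(79 − 29) = −0.725, so P = 172.5 − 0.725Q.
Supply slope = (132.73 − 99.23)/(79 − 29) = 0.67, so P = 79.8 + 0.67Q.
Competitive equilibrium: 172.5 − 0.725Q = 79.8 + 0.67Q → Q* = 66.4516, P* = 124.3226.
At the ceiling P = 119.2, quantity supplied = (119.2 − 79.8)/0.67 = 58.806.
Willingness to pay at Q' = 58.806: 172.5 − 0.725·58.806 = 129.8657.
ΔQ = 66.4516 − 58.806 = 7.6456; wedge = 129.8657 − 119.2 = 10.6657.
The triangle = ½ × 7.6456 × 10.6657 = $40.77 thousand.

$40.77 thousand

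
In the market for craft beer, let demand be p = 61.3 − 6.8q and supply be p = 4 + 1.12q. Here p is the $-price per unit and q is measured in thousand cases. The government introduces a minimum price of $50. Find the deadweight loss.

$122.99 thousand

Competitive equilibrium: 61.3 − 6.8q = 4 + 1.12q → q* = 7.2348, p* = 12.103.
At the floor p = 50, quantity demanded = (61.3 − 50)/6.8 = 1.6618.
Sellers' marginal cost at q' = 1.6618: 4 + 1.12·1.6618 = 5.8612.
Δq = 7.2348 − 1.6618 = 5.573; wedge = 50 − 5.8612 = 44.1388.
The triangle = ½ × 5.573 × 44.1388 = $122.99 thousand.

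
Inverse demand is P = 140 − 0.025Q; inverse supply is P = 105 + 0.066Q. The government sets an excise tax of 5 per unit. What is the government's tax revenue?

1648.35

Competitive equilibrium: 140 − 0.025Q = 105 + 0.066Q → Q* = 384.6154, P* = 130.3846.
With the tax, the buyer price exceeds the seller price by 5: (140 − 0.025Q) − (105 + 0.066Q) = 5 → Q' = 329.6703.
Tax revenue = 5 × 329.6703 = 1648.35.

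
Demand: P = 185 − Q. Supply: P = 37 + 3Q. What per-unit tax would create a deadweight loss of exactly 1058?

92

Competitive equilibrium: 185 − Q = 37 + 3Q → Q* = 37, P* = 148.
A tax t gives ΔQ = t/4 and wedge t, so DWL = t²/8.
t²/8 = 1058 → t² = 8464 → t = 92.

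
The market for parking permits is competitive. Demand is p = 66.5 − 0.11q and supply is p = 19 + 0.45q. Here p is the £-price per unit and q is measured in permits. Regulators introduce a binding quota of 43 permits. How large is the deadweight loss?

£489.73

Competitive equilibrium: 66.5 − 0.11q = 19 + 0.45q → q* = 84.8214, p* = 57.1696.
At q = 43: demand price = 66.5 − 0.11·43 = 61.77; supply price = 19 + 0.45·43 = 38.35.
Δq = 84.8214 − 43 = 41.8214; wedge = 61.77 − 38.35 = 23.42.
The triangle = ½ × 41.8214 × 23.42 = £489.73.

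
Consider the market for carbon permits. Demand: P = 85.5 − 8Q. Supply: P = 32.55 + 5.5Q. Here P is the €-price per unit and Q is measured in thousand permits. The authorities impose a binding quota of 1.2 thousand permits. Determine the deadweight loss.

€50.02 thousand

Competitive equilibrium: 85.5 − 8Q = 32.55 + 5.5Q → Q* = 3.9222, P* = 54.1222.
At Q = 1.2: demand price = 85.5 − 8·1.2 = 75.9; supply price = 32.55 + 5.5·1.2 = 39.15.
ΔQ = 3.9222 − 1.2 = 2.7222; wedge = 75.9 − 39.15 = 36.75.
DWL = ½ × 2.7222 × 36.75 = €50.02 thousand.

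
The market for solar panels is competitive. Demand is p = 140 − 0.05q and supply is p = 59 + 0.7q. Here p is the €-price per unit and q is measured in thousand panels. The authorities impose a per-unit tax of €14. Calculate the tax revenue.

€1250.67 thousand

Competitive equilibrium: 140 − 0.05q = 59 + 0.7q → q* = 108, p* = 134.6.
With the tax, the buyer price exceeds the seller price by 14: (140 − 0.05q) − (59 + 0.7q) = 14 → q' = 89.3333.
Tax revenue = 14 × 89.3333 = €1250.67 thousand.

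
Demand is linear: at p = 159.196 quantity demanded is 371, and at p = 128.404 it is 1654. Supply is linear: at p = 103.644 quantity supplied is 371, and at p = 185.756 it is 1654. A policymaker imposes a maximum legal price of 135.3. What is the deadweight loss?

Demand slope = (128.404 − 159.196)/(1654 − 371) = −0.024, so p = 168.1 − 0.024q.
Supply slope = (185.756 − 103.644)/(1654 − 371) = 0.064, so p = 79.9 + 0.064q.
Competitive equilibrium: 168.1 − 0.024q = 79.9 + 0.064q → q* = 1002.2727, p* = 144.0455.
At the ceiling p = 135.3, quantity supplied = (135.3 − 79.9)/0.064 = 865.625.
Willingness to pay at q' = 865.625: 168.1 − 0.024·865.625 = 147.325.
Δq = 1002.2727 − 865.625 = 136.6477; wedge = 147.325 − 135.3 = 12.025.
The triangle = ½ × 136.6477 × 12.025 = 821.59.

821.59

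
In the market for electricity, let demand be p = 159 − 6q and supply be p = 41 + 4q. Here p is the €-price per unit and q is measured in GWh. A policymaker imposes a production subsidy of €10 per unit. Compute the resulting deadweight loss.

Competitive equilibrium: 159 − 6q = 41 + 4q → q* = 11.8, p* = 88.2.
The subsidy lowers effective supply by 10: p = 31 + 4q.
New quantity: 159 − 6q = 31 + 4q → q' = 12.8.
Overproduction Δq = 12.8 − 11.8 = 1; wedge = subsidy = 10.
Welfare loss = ½ × 1 × 10 = €5.

€5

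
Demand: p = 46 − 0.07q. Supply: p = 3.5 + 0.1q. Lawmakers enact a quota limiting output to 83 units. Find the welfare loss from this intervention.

Competitive equilibrium: 46 − 0.07q = 3.5 + 0.1q → q* = 250, p* = 28.5.
At q = 83: demand price = 46 − 0.07·83 = 40.19; supply price = 3.5 + 0.1·83 = 11.8.
Δq = 250 − 83 = 167; wedge = 40.19 − 11.8 = 28.39.
Welfare loss = ½ × 167 × 28.39 = 2370.565.

2370.565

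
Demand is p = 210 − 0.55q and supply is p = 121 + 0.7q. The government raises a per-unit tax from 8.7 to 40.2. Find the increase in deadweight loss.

616.14

Competitive equilibrium: 210 − 0.55q = 121 + 0.7q → q* = 71.2, p* = 170.84.
For a per-unit tax t: Δq = t/1.25, so DWL = ½·t·(t/1.25) = t²/2.5.
At t = 8.7: DWL = 30.276. At t = 40.2: DWL = 646.416.
Increase = 646.416 − 30.276 = 616.14.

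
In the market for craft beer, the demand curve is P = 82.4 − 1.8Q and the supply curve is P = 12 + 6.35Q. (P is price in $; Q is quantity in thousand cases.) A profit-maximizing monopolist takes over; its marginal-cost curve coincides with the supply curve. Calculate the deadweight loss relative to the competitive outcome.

Competitive equilibrium: 82.4 − 1.8Q = 12 + 6.35Q → Q* = 8.638, P* = 66.8515.
Marginal revenue: MR = 82.4 − 3.6Q. Set MR = MC: 82.4 − 3.6Q = 12 + 6.35Q → Q_m = 7.0754.
Price P_m = 82.4 − 1.8·7.0754 = 69.6643; MC(Q_m) = 12 + 6.35·7.0754 = 56.9288.
Competitive Q* = 8.638, so ΔQ = 1.5626; wedge = 69.6643 − 56.9288 = 12.7355.
DWL = ½ × 1.5626 × 12.7355 = $9.95 thousand.

$9.95 thousand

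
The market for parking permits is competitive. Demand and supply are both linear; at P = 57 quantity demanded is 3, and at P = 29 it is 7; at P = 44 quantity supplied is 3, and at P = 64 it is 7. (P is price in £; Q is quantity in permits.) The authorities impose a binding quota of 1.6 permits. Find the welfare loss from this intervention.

£37

Demand slope = (29 − 57)/(7 − 3) = −7, so P = 78 − 7Q.
Supply slope = (64 − 44)/(7 − 3) = 5, so P = 29 + 5Q.
Competitive equilibrium: 78 − 7Q = 29 + 5Q → Q* = 4.0833, P* = 49.4167.
At Q = 1.6: demand price = 78 − 7·1.6 = 66.8; supply price = 29 + 5·1.6 = 37.
ΔQ = 4.0833 − 1.6 = 2.4833; wedge = 66.8 − 37 = 29.8.
DWL = ½ × 2.4833 × 29.8 = £37.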